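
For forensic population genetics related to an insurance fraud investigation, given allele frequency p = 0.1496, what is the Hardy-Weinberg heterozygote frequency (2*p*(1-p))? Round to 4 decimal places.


Hardy-Weinberg heterozygote frequency:
q = 1 - p = 1 - 0.1496 = 0.8504
2pq = 2 * 0.1496 * 0.8504 = 0.2544

0.2544


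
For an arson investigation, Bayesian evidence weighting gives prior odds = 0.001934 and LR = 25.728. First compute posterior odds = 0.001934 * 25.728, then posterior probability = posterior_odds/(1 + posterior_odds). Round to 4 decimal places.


Bayesian evidence evaluation:
Posterior odds = prior_odds * LR = 0.001934 * 25.728 = 0.04975795
Posterior probability = posterior_odds / (1 + posterior_odds)
= 0.04975795 / (1 + 0.04975795)
= 0.04975795 / 1.04975795
= 0.0474

0.0474


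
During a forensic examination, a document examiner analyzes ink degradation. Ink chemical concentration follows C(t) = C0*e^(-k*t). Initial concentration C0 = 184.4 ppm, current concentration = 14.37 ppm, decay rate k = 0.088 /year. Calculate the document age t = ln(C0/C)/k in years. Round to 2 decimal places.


Document age estimation:
C0/C = 184.4 / 14.37 = 12.832289
ln(C0/C) = 2.551965
t = 2.551965 / 0.088 = 29.00 years

29.00


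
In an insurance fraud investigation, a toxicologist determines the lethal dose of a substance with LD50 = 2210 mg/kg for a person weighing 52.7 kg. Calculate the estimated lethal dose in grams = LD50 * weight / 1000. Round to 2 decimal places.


Lethal dose calculation:
Lethal dose = LD50 * body_weight / 1000
= 2210 * 52.7 / 1000
= 116467 / 1000
= 116.47 g

116.47


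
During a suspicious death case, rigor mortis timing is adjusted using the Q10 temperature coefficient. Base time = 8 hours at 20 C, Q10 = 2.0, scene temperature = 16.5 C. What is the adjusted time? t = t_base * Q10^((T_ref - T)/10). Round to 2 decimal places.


Rigor mortis time adjustment:
Exponent = (T_ref - T_actual) / 10 = (20 - 16.5) / 10 = 0.35
Q10 factor = 2.0^0.35 = 1.27456
t_adjusted = 8 * 1.27456 = 10.20 hours

10.20


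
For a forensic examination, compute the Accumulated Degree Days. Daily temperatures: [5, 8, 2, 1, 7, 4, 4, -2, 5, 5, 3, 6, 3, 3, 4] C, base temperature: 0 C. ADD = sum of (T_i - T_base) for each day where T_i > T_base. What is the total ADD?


Computing ADD day by day:
Day 1: max(0, 5 - 0) = 5
Day 2: max(0, 8 - 0) = 8
Day 3: max(0, 2 - 0) = 2
Day 4: max(0, 1 - 0) = 1
Day 5: max(0, 7 - 0) = 7
Day 6: max(0, 4 - 0) = 4
Day 7: max(0, 4 - 0) = 4
Day 8: max(0, -2 - 0) = 0
Day 9: max(0, 5 - 0) = 5
Day 10: max(0, 5 - 0) = 5
Day 11: max(0, 3 - 0) = 3
Day 12: max(0, 6 - 0) = 6
Day 13: max(0, 3 - 0) = 3
Day 14: max(0, 3 - 0) = 3
Day 15: max(0, 4 - 0) = 4
Total ADD = 60

60


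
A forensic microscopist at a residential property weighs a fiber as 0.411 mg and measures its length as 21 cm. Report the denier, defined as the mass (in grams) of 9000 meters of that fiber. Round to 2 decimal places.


Denier calculation:
Mass in grams = 0.411 mg / 1000 = 0.000411 g
Length in meters = 21 cm / 100 = 0.21 m
Linear density = mass / length = 0.000411 / 0.21 = 0.00195714 g/m
Denier = (g/m) * 9000 = 0.00195714 * 9000 = 17.61

17.61


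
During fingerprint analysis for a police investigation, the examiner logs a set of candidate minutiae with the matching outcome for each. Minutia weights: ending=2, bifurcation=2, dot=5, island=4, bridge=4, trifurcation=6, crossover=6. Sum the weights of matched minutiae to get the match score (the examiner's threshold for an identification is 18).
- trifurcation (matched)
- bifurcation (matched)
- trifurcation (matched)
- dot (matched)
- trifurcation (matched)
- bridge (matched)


Weighted minutiae match score:
  trifurcation: matched, +6 (running total 6)
  bifurcation: matched, +2 (running total 8)
  trifurcation: matched, +6 (running total 14)
  dot: matched, +5 (running total 19)
  trifurcation: matched, +6 (running total 25)
  bridge: matched, +4 (running total 29)
Total score = 29
Threshold = 18; verdict = identification

29


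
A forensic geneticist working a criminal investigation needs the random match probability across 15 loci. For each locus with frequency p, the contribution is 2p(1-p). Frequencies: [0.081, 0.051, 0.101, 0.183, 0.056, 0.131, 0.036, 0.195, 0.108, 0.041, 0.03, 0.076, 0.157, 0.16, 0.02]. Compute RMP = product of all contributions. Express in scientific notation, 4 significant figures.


Computing RMP for 15 loci:
Locus 1: 2 * 0.081 * 0.919 = 0.148878
Locus 2: 2 * 0.051 * 0.949 = 0.096798
Locus 3: 2 * 0.101 * 0.899 = 0.181598
Locus 4: 2 * 0.183 * 0.817 = 0.299022
Locus 5: 2 * 0.056 * 0.944 = 0.105728
Locus 6: 2 * 0.131 * 0.869 = 0.227678
Locus 7: 2 * 0.036 * 0.964 = 0.069408
Locus 8: 2 * 0.195 * 0.805 = 0.31395
Locus 9: 2 * 0.108 * 0.892 = 0.192672
Locus 10: 2 * 0.041 * 0.959 = 0.078638
Locus 11: 2 * 0.03 * 0.97 = 0.0582
Locus 12: 2 * 0.076 * 0.924 = 0.140448
Locus 13: 2 * 0.157 * 0.843 = 0.264702
Locus 14: 2 * 0.16 * 0.84 = 0.2688
Locus 15: 2 * 0.02 * 0.98 = 0.0392
RMP = 1.418e-13

1.418e-13


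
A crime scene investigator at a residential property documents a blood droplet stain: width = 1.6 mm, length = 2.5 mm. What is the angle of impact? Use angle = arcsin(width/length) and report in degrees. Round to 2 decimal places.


Blood spatter impact angle calculation:
width / length = 1.6 / 2.5 = 0.64
angle = arcsin(0.64)
angle = 39.79 degrees

39.79


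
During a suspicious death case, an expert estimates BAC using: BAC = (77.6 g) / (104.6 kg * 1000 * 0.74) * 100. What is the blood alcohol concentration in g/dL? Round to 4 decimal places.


Applying the Widmark formula:
BAC = (dose_g / (body_wt * 1000 * r)) * 100
Denominator = 104.6 * 1000 * 0.74 = 77404
BAC = (77.6 / 77404) * 100
BAC = 0.1003 g/dL

0.1003


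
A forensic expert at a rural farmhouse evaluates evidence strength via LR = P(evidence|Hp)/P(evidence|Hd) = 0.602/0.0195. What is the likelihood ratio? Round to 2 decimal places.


Likelihood ratio calculation:
LR = P(E|Hp) / P(E|Hd)
LR = 0.602 / 0.0195
LR = 30.87

30.87


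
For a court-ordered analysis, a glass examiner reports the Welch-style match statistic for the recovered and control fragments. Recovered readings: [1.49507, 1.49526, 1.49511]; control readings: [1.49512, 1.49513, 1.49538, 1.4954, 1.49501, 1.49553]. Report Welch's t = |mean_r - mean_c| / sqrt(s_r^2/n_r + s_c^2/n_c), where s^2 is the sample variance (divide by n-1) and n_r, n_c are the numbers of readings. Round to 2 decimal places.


Welch's t-criterion for glass RI comparison:
Recovered mean = sum / n_r = 4.48544 / 3 = 1.4951467
Control mean = sum / n_c = 8.97157 / 6 = 1.4952617
Recovered sample variance s_r^2 = 1.00333e-08
Control sample variance s_c^2 = 4.11767e-08
Welch SE (unpooled) = sqrt(s_r^2/n_r + s_c^2/n_c) = sqrt(3.34444e-09 + 6.86278e-09) = sqrt(1.02072e-08) = 0.000101031
|mean_r - mean_c| = 0.000115
t = 0.000115 / 0.000101031 = 1.14

1.14


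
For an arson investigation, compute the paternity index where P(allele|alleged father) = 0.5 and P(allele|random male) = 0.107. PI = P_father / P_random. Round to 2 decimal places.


Paternity Index calculation:
PI = P(allele|father) / P(allele|random)
PI = 0.5 / 0.107
PI = 4.67

4.67


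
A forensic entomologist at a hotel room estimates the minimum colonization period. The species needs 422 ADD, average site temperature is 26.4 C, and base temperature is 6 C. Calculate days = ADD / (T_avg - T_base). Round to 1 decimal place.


Insect development time:
Effective temperature = avg_temp - T_base = 26.4 - 6 = 20.4 C
Days = ADD / effective_temp = 422 / 20.4 = 20.7 days

20.7


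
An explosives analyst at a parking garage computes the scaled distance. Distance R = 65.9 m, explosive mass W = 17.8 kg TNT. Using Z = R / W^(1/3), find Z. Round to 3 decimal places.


Scaled distance calculation:
W^(1/3) = 17.8^(1/3) = 2.610999
Z = R / W^(1/3) = 65.9 / 2.610999
Z = 25.239 m/kg^(1/3)

25.239


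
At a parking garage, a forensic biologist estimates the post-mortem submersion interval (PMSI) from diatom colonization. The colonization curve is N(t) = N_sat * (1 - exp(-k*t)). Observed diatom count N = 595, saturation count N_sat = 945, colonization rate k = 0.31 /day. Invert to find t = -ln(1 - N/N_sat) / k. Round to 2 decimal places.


PMSI from diatom colonization curve:
N / N_sat = 595 / 945 = 0.62963
1 - N/N_sat = 0.37037
ln(1 - N/N_sat) = -0.993253
t = -ln(1 - N/N_sat) / k = -(-0.993253) / 0.31 = 3.20 days

3.20


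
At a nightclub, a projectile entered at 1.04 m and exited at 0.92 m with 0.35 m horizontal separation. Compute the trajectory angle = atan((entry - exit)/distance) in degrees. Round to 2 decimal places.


Bullet trajectory angle:
Height difference = 1.04 - 0.92 = 0.12 m
angle = atan(0.12 / 0.35)
angle = atan(0.342857)
angle = 18.92 degrees

18.92


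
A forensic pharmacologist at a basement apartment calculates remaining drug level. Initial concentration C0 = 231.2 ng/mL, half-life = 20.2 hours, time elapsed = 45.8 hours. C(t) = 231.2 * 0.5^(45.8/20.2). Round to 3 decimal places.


Drug concentration decay:
Number of half-lives = t / t_half = 45.8 / 20.2 = 2.267327
Decay factor = 0.5^2.267327 = 0.20771438
C(t) = 231.2 * 0.20771438 = 48.024 ng/mL

48.024


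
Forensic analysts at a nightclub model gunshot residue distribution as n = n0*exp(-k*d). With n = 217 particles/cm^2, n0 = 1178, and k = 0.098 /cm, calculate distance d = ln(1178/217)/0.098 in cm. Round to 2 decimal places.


GSR distance calculation:
n0/n = 1178 / 217 = 5.428571
ln(n0/n) = 1.691676
d = 1.691676 / 0.098 = 17.26 cm

17.26


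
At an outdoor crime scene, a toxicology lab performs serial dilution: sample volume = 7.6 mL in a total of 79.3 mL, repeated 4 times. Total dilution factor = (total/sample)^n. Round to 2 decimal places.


Dilution factor calculation:
Single dilution = V_total / V_sample = 79.3 / 7.6 ≈ 10.434211
Number of dilutions = 4
Total DF = (79.3 / 7.6)^4 (full precision, rounded at the end) = 11853.28

11853.28


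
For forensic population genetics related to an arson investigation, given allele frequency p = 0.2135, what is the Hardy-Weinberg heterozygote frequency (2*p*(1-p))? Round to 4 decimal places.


Hardy-Weinberg heterozygote frequency:
q = 1 - p = 1 - 0.2135 = 0.7865
2pq = 2 * 0.2135 * 0.7865 = 0.3358

0.3358


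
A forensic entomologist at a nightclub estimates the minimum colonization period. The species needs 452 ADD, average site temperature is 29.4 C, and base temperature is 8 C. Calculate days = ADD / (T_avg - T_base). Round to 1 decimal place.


Insect development time:
Effective temperature = avg_temp - T_base = 29.4 - 8 = 21.4 C
Days = ADD / effective_temp = 452 / 21.4 = 21.1 days

21.1


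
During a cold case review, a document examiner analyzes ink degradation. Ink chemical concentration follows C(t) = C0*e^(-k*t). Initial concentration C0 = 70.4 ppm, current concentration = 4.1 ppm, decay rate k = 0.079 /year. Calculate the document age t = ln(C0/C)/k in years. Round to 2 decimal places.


Document age estimation:
C0/C = 70.4 / 4.1 = 17.170732
ln(C0/C) = 2.843206
t = 2.843206 / 0.079 = 35.99 years

35.99


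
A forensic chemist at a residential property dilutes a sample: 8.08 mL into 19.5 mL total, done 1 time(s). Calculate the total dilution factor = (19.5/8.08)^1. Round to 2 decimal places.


Dilution factor calculation:
Single dilution = V_total / V_sample = 19.5 / 8.08 ≈ 2.413366
Number of dilutions = 1
Total DF = (19.5 / 8.08)^1 (full precision, rounded at the end) = 2.41

2.41


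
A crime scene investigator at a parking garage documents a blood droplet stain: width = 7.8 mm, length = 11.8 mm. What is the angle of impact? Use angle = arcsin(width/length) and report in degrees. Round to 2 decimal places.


Blood spatter impact angle calculation:
width / length = 7.8 / 11.8 = 0.661017
angle = arcsin(0.661017)
angle = 41.38 degrees

41.38


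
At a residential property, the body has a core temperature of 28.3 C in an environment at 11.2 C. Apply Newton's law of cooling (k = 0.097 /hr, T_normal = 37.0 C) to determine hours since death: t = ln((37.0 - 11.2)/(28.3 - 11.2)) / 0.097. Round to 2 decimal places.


Using Newton's law of cooling:
t = ln((T_normal - T_ambient) / (T_body - T_ambient)) / k
T_normal - T_ambient = 25.8
T_body - T_ambient = 17.1
Ratio = 1.508772
ln(ratio) = 0.411296
t = 0.411296 / 0.097 = 4.24 hours

4.24


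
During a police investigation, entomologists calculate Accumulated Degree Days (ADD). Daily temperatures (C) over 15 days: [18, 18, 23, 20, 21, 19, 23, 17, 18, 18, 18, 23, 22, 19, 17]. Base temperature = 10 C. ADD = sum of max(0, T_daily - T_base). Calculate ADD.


Computing ADD day by day:
Day 1: max(0, 18 - 10) = 8
Day 2: max(0, 18 - 10) = 8
Day 3: max(0, 23 - 10) = 13
Day 4: max(0, 20 - 10) = 10
Day 5: max(0, 21 - 10) = 11
Day 6: max(0, 19 - 10) = 9
Day 7: max(0, 23 - 10) = 13
Day 8: max(0, 17 - 10) = 7
Day 9: max(0, 18 - 10) = 8
Day 10: max(0, 18 - 10) = 8
Day 11: max(0, 18 - 10) = 8
Day 12: max(0, 23 - 10) = 13
Day 13: max(0, 22 - 10) = 12
Day 14: max(0, 19 - 10) = 9
Day 15: max(0, 17 - 10) = 7
Total ADD = 144

144


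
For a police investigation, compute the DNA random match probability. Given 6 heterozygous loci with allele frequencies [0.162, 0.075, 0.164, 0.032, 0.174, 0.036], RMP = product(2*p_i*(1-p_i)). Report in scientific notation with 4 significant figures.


Computing RMP for 6 loci:
Locus 1: 2 * 0.162 * 0.838 = 0.271512
Locus 2: 2 * 0.075 * 0.925 = 0.13875
Locus 3: 2 * 0.164 * 0.836 = 0.274208
Locus 4: 2 * 0.032 * 0.968 = 0.061952
Locus 5: 2 * 0.174 * 0.826 = 0.287448
Locus 6: 2 * 0.036 * 0.964 = 0.069408
RMP = 1.277e-05

1.277e-05


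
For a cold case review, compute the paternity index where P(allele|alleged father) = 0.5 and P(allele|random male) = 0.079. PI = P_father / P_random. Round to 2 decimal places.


Paternity Index calculation:
PI = P(allele|father) / P(allele|random)
PI = 0.5 / 0.079
PI = 6.33

6.33


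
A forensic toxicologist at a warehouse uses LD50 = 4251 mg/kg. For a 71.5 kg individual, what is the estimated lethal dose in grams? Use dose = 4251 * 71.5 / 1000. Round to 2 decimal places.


Lethal dose calculation:
Lethal dose = LD50 * body_weight / 1000
= 4251 * 71.5 / 1000
= 303946.5 / 1000
= 303.95 g

303.95


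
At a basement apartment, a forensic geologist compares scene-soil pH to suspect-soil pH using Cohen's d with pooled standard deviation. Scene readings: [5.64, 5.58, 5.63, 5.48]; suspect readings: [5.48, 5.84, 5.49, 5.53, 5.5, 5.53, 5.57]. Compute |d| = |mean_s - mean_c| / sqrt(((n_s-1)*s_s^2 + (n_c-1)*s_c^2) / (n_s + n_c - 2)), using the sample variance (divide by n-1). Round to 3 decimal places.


Pooled-variance Cohen's d for soil pH comparison:
Scene mean = 22.33 / 4 = 5.5825
Suspect mean = 38.94 / 7 = 5.562857
Scene sample variance s_s^2 = 0.005358
Suspect sample variance s_c^2 = 0.015857
Pooled variance = ((n_s-1)*s_s^2 + (n_c-1)*s_c^2) / (n_s + n_c - 2) = 0.012358
Pooled SD = sqrt(0.012358) = 0.111167
Mean difference = 0.019643
|d| = |0.019643| / 0.111167 = 0.177

0.177


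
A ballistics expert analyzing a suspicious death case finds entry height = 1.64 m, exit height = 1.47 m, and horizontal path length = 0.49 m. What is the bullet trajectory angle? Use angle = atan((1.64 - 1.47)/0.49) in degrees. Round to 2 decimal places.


Bullet trajectory angle:
Height difference = 1.64 - 1.47 = 0.17 m
angle = atan(0.17 / 0.49)
angle = atan(0.346939)
angle = 19.13 degrees

19.13


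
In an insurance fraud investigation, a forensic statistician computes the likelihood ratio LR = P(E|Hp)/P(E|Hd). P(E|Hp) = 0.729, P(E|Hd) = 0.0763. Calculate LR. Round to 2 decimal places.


Likelihood ratio calculation:
LR = P(E|Hp) / P(E|Hd)
LR = 0.729 / 0.0763
LR = 9.55

9.55


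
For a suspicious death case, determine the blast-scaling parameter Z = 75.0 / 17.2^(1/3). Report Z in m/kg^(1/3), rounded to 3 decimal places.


Scaled distance calculation:
W^(1/3) = 17.2^(1/3) = 2.581326
Z = R / W^(1/3) = 75.0 / 2.581326
Z = 29.055 m/kg^(1/3)

29.055


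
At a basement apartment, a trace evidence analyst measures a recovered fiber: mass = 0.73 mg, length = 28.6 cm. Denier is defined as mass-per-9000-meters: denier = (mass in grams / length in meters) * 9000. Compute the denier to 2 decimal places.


Denier calculation:
Mass in grams = 0.73 mg / 1000 = 0.00073 g
Length in meters = 28.6 cm / 100 = 0.286 m
Linear density = mass / length = 0.00073 / 0.286 = 0.00255245 g/m
Denier = (g/m) * 9000 = 0.00255245 * 9000 = 22.97

22.97


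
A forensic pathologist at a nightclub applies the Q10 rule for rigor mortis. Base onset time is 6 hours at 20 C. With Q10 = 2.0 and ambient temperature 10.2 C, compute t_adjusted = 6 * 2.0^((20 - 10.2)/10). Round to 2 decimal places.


Rigor mortis time adjustment:
Exponent = (T_ref - T_actual) / 10 = (20 - 10.2) / 10 = 0.98
Q10 factor = 2.0^0.98 = 1.97247
t_adjusted = 6 * 1.97247 = 11.83 hours

11.83


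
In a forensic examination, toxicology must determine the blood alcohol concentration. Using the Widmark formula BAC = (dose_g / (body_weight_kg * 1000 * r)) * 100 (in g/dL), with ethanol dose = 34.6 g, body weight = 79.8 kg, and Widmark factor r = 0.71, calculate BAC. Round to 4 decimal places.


Applying the Widmark formula:
BAC = (dose_g / (body_wt * 1000 * r)) * 100
Denominator = 79.8 * 1000 * 0.71 = 56658
BAC = (34.6 / 56658) * 100
BAC = 0.0611 g/dL

0.0611


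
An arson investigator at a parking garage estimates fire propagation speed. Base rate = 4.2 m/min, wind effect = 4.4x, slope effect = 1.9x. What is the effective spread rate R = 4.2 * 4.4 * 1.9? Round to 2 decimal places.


Fire spread rate calculation:
R = R0 * wind_factor * slope_factor
= 4.2 * 4.4 * 1.9
= 18.48 * 1.9
= 35.11 m/min

35.11


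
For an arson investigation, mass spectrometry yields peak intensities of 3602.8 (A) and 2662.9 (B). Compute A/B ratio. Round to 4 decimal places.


Spectral peak ratio:
Peak A = 3602.8 counts
Peak B = 2662.9 counts
Ratio = 3602.8 / 2662.9 = 1.3530

1.3530


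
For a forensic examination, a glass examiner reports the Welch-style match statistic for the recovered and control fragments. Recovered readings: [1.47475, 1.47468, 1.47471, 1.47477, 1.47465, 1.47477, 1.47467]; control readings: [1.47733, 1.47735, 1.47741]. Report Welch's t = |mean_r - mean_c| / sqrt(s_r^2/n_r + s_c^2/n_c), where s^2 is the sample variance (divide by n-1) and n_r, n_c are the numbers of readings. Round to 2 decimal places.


Welch's t-criterion for glass RI comparison:
Recovered mean = sum / n_r = 10.323 / 7 = 1.4747143
Control mean = sum / n_c = 4.43209 / 3 = 1.4773633
Recovered sample variance s_r^2 = 2.4619e-09
Control sample variance s_c^2 = 1.73333e-09
Welch SE (unpooled) = sqrt(s_r^2/n_r + s_c^2/n_c) = sqrt(3.51701e-10 + 5.77778e-10) = sqrt(9.29479e-10) = 3.04874e-05
|mean_r - mean_c| = 0.00264905
t = 0.00264905 / 3.04874e-05 = 86.89

86.89


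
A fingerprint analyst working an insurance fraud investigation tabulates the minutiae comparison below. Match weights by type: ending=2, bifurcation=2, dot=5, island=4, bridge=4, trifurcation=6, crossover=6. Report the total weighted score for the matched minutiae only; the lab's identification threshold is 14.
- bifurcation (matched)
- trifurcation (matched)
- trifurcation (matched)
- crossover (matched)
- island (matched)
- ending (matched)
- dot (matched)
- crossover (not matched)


Weighted minutiae match score:
  bifurcation: matched, +2 (running total 2)
  trifurcation: matched, +6 (running total 8)
  trifurcation: matched, +6 (running total 14)
  crossover: matched, +6 (running total 20)
  island: matched, +4 (running total 24)
  ending: matched, +2 (running total 26)
  dot: matched, +5 (running total 31)
  crossover: not matched, +0
Total score = 31
Threshold = 14; verdict = identification

31


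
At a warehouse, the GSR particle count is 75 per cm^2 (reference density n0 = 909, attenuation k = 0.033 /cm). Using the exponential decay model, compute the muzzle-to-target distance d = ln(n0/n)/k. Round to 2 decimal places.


GSR distance calculation:
n0/n = 909 / 75 = 12.12
ln(n0/n) = 2.494857
d = 2.494857 / 0.033 = 75.60 cm

75.60


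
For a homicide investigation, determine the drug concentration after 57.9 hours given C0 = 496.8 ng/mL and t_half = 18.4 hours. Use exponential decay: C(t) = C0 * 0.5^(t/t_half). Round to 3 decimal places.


Drug concentration decay:
Number of half-lives = t / t_half = 57.9 / 18.4 = 3.146739
Decay factor = 0.5^3.146739 = 0.11291124
C(t) = 496.8 * 0.11291124 = 56.094 ng/mL

56.094


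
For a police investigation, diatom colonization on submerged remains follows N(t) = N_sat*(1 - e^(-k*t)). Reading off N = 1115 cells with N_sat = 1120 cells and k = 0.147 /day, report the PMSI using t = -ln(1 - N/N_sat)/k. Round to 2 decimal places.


PMSI from diatom colonization curve:
N / N_sat = 1115 / 1120 = 0.995536
1 - N/N_sat = 0.004464
ln(1 - N/N_sat) = -5.41171
t = -ln(1 - N/N_sat) / k = -(-5.41171) / 0.147 = 36.81 days

36.81


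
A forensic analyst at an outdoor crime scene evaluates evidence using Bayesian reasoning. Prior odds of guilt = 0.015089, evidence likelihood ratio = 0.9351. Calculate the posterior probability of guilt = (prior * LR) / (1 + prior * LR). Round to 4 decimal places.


Bayesian evidence evaluation:
Posterior odds = prior_odds * LR = 0.015089 * 0.9351 = 0.01410972
Posterior probability = posterior_odds / (1 + posterior_odds)
= 0.01410972 / (1 + 0.01410972)
= 0.01410972 / 1.01410972
= 0.0139

0.0139


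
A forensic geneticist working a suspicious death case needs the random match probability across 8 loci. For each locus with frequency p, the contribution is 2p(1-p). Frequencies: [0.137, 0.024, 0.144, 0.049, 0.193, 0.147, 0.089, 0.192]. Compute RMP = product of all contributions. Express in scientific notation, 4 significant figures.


Computing RMP for 8 loci:
Locus 1: 2 * 0.137 * 0.863 = 0.236462
Locus 2: 2 * 0.024 * 0.976 = 0.046848
Locus 3: 2 * 0.144 * 0.856 = 0.246528
Locus 4: 2 * 0.049 * 0.951 = 0.093198
Locus 5: 2 * 0.193 * 0.807 = 0.311502
Locus 6: 2 * 0.147 * 0.853 = 0.250782
Locus 7: 2 * 0.089 * 0.911 = 0.162158
Locus 8: 2 * 0.192 * 0.808 = 0.310272
RMP = 1.000e-06

1.000e-06


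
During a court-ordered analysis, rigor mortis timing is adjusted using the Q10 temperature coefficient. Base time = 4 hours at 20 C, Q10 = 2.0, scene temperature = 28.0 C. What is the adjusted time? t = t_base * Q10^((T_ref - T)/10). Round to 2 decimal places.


Rigor mortis time adjustment:
Exponent = (T_ref - T_actual) / 10 = (20 - 28.0) / 10 = -0.8
Q10 factor = 2.0^-0.8 = 0.57435
t_adjusted = 4 * 0.57435 = 2.30 hours

2.30


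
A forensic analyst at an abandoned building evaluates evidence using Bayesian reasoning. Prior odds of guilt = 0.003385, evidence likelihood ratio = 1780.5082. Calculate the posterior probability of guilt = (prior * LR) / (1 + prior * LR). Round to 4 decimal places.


Bayesian evidence evaluation:
Posterior odds = prior_odds * LR = 0.003385 * 1780.5082 = 6.02702
Posterior probability = posterior_odds / (1 + posterior_odds)
= 6.02702 / (1 + 6.02702)
= 6.02702 / 7.02702
= 0.8577

0.8577


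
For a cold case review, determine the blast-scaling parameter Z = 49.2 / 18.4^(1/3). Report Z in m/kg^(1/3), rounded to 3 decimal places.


Scaled distance calculation:
W^(1/3) = 18.4^(1/3) = 2.640012
Z = R / W^(1/3) = 49.2 / 2.640012
Z = 18.636 m/kg^(1/3)

18.636


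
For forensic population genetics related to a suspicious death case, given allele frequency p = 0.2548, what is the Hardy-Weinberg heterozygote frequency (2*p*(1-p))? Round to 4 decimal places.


Hardy-Weinberg heterozygote frequency:
q = 1 - p = 1 - 0.2548 = 0.7452
2pq = 2 * 0.2548 * 0.7452 = 0.3798

0.3798


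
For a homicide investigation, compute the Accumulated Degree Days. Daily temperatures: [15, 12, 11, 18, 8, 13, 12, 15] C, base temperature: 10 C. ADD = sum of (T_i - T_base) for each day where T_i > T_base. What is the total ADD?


Computing ADD day by day:
Day 1: max(0, 15 - 10) = 5
Day 2: max(0, 12 - 10) = 2
Day 3: max(0, 11 - 10) = 1
Day 4: max(0, 18 - 10) = 8
Day 5: max(0, 8 - 10) = 0
Day 6: max(0, 13 - 10) = 3
Day 7: max(0, 12 - 10) = 2
Day 8: max(0, 15 - 10) = 5
Total ADD = 26

26


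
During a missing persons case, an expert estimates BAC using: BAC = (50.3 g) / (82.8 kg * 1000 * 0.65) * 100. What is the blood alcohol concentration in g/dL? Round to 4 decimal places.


Applying the Widmark formula:
BAC = (dose_g / (body_wt * 1000 * r)) * 100
Denominator = 82.8 * 1000 * 0.65 = 53820
BAC = (50.3 / 53820) * 100
BAC = 0.0935 g/dL

0.0935


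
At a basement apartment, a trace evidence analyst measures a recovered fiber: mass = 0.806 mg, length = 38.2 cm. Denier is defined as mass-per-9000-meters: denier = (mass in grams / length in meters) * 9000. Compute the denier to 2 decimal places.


Denier calculation:
Mass in grams = 0.806 mg / 1000 = 0.000806 g
Length in meters = 38.2 cm / 100 = 0.382 m
Linear density = mass / length = 0.000806 / 0.382 = 0.00210995 g/m
Denier = (g/m) * 9000 = 0.00210995 * 9000 = 18.99

18.99


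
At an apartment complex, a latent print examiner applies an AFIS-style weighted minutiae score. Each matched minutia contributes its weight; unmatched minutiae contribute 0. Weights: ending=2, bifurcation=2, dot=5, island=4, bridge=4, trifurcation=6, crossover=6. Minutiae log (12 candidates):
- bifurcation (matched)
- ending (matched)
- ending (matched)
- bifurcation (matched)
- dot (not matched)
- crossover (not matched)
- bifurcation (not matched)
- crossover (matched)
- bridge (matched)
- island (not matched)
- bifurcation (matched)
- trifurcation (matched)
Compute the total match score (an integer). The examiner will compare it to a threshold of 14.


Weighted minutiae match score:
  bifurcation: matched, +2 (running total 2)
  ending: matched, +2 (running total 4)
  ending: matched, +2 (running total 6)
  bifurcation: matched, +2 (running total 8)
  dot: not matched, +0
  crossover: not matched, +0
  bifurcation: not matched, +0
  crossover: matched, +6 (running total 14)
  bridge: matched, +4 (running total 18)
  island: not matched, +0
  bifurcation: matched, +2 (running total 20)
  trifurcation: matched, +6 (running total 26)
Total score = 26
Threshold = 14; verdict = identification

26


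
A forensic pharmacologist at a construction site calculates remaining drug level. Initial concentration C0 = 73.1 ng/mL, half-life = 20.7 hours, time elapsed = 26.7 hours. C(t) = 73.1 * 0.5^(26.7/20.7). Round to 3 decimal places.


Drug concentration decay:
Number of half-lives = t / t_half = 26.7 / 20.7 = 1.289855
Decay factor = 0.5^1.289855 = 0.40899213
C(t) = 73.1 * 0.40899213 = 29.897 ng/mL

29.897


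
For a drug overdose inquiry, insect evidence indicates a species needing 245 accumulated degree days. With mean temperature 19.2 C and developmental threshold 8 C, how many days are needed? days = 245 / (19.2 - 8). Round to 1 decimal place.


Insect development time:
Effective temperature = avg_temp - T_base = 19.2 - 8 = 11.2 C
Days = ADD / effective_temp = 245 / 11.2 = 21.9 days

21.9


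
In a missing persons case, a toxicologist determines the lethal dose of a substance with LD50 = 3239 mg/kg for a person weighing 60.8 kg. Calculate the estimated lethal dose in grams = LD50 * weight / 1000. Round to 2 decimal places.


Lethal dose calculation:
Lethal dose = LD50 * body_weight / 1000
= 3239 * 60.8 / 1000
= 196931.2 / 1000
= 196.93 g

196.93


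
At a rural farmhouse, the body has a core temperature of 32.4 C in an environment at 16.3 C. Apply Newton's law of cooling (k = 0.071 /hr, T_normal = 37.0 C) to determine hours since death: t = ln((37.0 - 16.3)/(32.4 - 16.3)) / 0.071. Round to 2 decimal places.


Using Newton's law of cooling:
t = ln((T_normal - T_ambient) / (T_body - T_ambient)) / k
T_normal - T_ambient = 20.7
T_body - T_ambient = 16.1
Ratio = 1.285714
ln(ratio) = 0.251314
t = 0.251314 / 0.071 = 3.54 hours

3.54


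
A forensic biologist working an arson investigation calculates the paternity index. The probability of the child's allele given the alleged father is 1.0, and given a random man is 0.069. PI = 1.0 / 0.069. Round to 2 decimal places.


Paternity Index calculation:
PI = P(allele|father) / P(allele|random)
PI = 1.0 / 0.069
PI = 14.49

14.49


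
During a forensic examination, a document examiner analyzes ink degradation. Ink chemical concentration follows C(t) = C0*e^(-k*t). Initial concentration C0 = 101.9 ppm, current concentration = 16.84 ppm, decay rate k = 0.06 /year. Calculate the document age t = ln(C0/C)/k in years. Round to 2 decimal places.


Document age estimation:
C0/C = 101.9 / 16.84 = 6.051069
ln(C0/C) = 1.800235
t = 1.800235 / 0.06 = 30.00 years

30.00


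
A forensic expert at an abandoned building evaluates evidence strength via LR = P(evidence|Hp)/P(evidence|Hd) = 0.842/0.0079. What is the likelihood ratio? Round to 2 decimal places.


Likelihood ratio calculation:
LR = P(E|Hp) / P(E|Hd)
LR = 0.842 / 0.0079
LR = 106.58

106.58


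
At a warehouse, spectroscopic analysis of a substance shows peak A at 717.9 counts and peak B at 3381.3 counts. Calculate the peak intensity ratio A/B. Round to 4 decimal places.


Spectral peak ratio:
Peak A = 717.9 counts
Peak B = 3381.3 counts
Ratio = 717.9 / 3381.3 = 0.2123

0.2123


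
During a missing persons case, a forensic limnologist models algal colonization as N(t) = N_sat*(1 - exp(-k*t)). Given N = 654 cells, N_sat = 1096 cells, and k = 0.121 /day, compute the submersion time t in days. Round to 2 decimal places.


PMSI from diatom colonization curve:
N / N_sat = 654 / 1096 = 0.596715
1 - N/N_sat = 0.403285
ln(1 - N/N_sat) = -0.908112
t = -ln(1 - N/N_sat) / k = -(-0.908112) / 0.121 = 7.51 days

7.51


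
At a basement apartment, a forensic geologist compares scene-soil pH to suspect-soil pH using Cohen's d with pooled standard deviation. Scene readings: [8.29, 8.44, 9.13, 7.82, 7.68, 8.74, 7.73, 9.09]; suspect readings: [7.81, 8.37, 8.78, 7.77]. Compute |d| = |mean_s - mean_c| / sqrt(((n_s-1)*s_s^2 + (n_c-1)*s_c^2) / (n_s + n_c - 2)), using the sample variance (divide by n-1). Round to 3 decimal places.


Pooled-variance Cohen's d for soil pH comparison:
Scene mean = 66.92 / 8 = 8.365
Suspect mean = 32.73 / 4 = 8.1825
Scene sample variance s_s^2 = 0.347457
Suspect sample variance s_c^2 = 0.233692
Pooled variance = ((n_s-1)*s_s^2 + (n_c-1)*s_c^2) / (n_s + n_c - 2) = 0.313328
Pooled SD = sqrt(0.313328) = 0.559757
Mean difference = 0.1825
|d| = |0.1825| / 0.559757 = 0.326

0.326


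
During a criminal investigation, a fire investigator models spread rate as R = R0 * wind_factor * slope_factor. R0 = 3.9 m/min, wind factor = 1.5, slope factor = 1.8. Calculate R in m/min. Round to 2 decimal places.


Fire spread rate calculation:
R = R0 * wind_factor * slope_factor
= 3.9 * 1.5 * 1.8
= 5.85 * 1.8
= 10.53 m/min

10.53


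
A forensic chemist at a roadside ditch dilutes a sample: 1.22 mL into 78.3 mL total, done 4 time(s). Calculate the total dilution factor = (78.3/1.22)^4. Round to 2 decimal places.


Dilution factor calculation:
Single dilution = V_total / V_sample = 78.3 / 1.22 ≈ 64.180328
Number of dilutions = 4
Total DF = (78.3 / 1.22)^4 (full precision, rounded at the end) = 16967104.14

16967104.14


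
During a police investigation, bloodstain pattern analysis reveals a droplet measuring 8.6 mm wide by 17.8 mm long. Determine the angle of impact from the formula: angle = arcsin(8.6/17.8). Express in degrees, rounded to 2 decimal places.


Blood spatter impact angle calculation:
width / length = 8.6 / 17.8 = 0.483146
angle = arcsin(0.483146)
angle = 28.89 degrees

28.89


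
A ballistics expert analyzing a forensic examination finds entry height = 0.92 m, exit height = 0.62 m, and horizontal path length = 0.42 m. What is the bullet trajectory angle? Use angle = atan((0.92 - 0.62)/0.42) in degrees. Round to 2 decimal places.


Bullet trajectory angle:
Height difference = 0.92 - 0.62 = 0.3 m
angle = atan(0.3 / 0.42)
angle = atan(0.714286)
angle = 35.54 degrees

35.54


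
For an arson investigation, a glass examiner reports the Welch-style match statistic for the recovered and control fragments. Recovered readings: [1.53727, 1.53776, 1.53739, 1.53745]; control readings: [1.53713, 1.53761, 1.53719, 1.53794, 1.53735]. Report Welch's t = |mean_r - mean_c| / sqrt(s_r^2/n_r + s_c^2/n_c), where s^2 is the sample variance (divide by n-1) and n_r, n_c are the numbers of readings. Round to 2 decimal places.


Welch's t-criterion for glass RI comparison:
Recovered mean = sum / n_r = 6.14987 / 4 = 1.5374675
Control mean = sum / n_c = 7.68722 / 5 = 1.537444
Recovered sample variance s_r^2 = 4.3625e-08
Control sample variance s_c^2 = 1.1138e-07
Welch SE (unpooled) = sqrt(s_r^2/n_r + s_c^2/n_c) = sqrt(1.09063e-08 + 2.2276e-08) = sqrt(3.31823e-08) = 0.00018216
|mean_r - mean_c| = 2.35e-05
t = 2.35e-05 / 0.00018216 = 0.13

0.13


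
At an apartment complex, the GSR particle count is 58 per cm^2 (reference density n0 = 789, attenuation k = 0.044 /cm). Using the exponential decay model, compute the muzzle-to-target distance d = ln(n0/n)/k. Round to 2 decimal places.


GSR distance calculation:
n0/n = 789 / 58 = 13.603448
ln(n0/n) = 2.610323
d = 2.610323 / 0.044 = 59.33 cm

59.33


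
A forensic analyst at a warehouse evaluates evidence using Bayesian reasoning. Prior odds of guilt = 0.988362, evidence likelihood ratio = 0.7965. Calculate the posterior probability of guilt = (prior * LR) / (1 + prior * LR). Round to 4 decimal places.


Bayesian evidence evaluation:
Posterior odds = prior_odds * LR = 0.988362 * 0.7965 = 0.7872303
Posterior probability = posterior_odds / (1 + posterior_odds)
= 0.7872303 / (1 + 0.7872303)
= 0.7872303 / 1.7872303
= 0.4405

0.4405


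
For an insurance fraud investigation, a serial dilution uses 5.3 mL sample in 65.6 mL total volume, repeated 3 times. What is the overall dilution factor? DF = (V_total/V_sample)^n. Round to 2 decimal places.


Dilution factor calculation:
Single dilution = V_total / V_sample = 65.6 / 5.3 ≈ 12.377358
Number of dilutions = 3
Total DF = (65.6 / 5.3)^3 (full precision, rounded at the end) = 1896.20

1896.20


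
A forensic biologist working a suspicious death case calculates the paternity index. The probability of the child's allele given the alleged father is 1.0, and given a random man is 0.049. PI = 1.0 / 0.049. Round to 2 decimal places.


Paternity Index calculation:
PI = P(allele|father) / P(allele|random)
PI = 1.0 / 0.049
PI = 20.41

20.41


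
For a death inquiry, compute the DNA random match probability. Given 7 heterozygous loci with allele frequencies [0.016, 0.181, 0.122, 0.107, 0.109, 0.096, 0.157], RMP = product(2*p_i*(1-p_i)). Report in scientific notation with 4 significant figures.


Computing RMP for 7 loci:
Locus 1: 2 * 0.016 * 0.984 = 0.031488
Locus 2: 2 * 0.181 * 0.819 = 0.296478
Locus 3: 2 * 0.122 * 0.878 = 0.214232
Locus 4: 2 * 0.107 * 0.893 = 0.191102
Locus 5: 2 * 0.109 * 0.891 = 0.194238
Locus 6: 2 * 0.096 * 0.904 = 0.173568
Locus 7: 2 * 0.157 * 0.843 = 0.264702
RMP = 3.411e-06

3.411e-06


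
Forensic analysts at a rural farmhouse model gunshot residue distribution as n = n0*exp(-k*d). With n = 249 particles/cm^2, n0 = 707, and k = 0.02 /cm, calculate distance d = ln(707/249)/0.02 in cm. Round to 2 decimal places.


GSR distance calculation:
n0/n = 707 / 249 = 2.839357
ln(n0/n) = 1.043578
d = 1.043578 / 0.02 = 52.18 cm

52.18


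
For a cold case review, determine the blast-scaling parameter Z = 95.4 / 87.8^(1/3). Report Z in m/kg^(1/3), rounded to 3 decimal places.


Scaled distance calculation:
W^(1/3) = 87.8^(1/3) = 4.444588
Z = R / W^(1/3) = 95.4 / 4.444588
Z = 21.464 m/kg^(1/3)

21.464


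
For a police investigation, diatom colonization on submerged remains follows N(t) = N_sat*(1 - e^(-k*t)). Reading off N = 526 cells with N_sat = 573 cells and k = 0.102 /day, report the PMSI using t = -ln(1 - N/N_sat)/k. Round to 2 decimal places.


PMSI from diatom colonization curve:
N / N_sat = 526 / 573 = 0.917976
1 - N/N_sat = 0.082024
ln(1 - N/N_sat) = -2.500743
t = -ln(1 - N/N_sat) / k = -(-2.500743) / 0.102 = 24.52 days

24.52


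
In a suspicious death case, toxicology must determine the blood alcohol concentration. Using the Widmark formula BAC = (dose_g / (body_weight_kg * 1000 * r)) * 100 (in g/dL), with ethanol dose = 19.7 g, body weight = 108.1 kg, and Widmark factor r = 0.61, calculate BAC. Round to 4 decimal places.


Applying the Widmark formula:
BAC = (dose_g / (body_wt * 1000 * r)) * 100
Denominator = 108.1 * 1000 * 0.61 = 65941
BAC = (19.7 / 65941) * 100
BAC = 0.0299 g/dL

0.0299


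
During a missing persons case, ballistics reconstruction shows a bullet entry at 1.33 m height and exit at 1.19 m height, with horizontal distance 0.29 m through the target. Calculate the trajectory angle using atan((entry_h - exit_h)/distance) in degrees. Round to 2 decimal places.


Bullet trajectory angle:
Height difference = 1.33 - 1.19 = 0.14 m
angle = atan(0.14 / 0.29)
angle = atan(0.482759)
angle = 25.77 degrees

25.77


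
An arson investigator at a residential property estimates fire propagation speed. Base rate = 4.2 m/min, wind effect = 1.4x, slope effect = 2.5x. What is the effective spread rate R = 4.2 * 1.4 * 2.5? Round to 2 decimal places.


Fire spread rate calculation:
R = R0 * wind_factor * slope_factor
= 4.2 * 1.4 * 2.5
= 5.88 * 2.5
= 14.70 m/min

14.70


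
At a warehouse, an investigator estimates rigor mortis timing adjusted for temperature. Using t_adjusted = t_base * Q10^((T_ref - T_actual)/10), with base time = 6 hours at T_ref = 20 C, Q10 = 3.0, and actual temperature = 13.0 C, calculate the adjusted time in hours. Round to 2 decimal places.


Rigor mortis time adjustment:
Exponent = (T_ref - T_actual) / 10 = (20 - 13.0) / 10 = 0.7
Q10 factor = 3.0^0.7 = 2.15767
t_adjusted = 6 * 2.15767 = 12.95 hours

12.95


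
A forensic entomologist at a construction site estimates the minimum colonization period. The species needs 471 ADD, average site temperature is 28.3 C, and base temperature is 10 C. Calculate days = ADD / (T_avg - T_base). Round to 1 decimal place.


Insect development time:
Effective temperature = avg_temp - T_base = 28.3 - 10 = 18.3 C
Days = ADD / effective_temp = 471 / 18.3 = 25.7 days

25.7


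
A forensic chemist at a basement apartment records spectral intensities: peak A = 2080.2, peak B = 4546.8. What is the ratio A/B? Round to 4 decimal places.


Spectral peak ratio:
Peak A = 2080.2 counts
Peak B = 4546.8 counts
Ratio = 2080.2 / 4546.8 = 0.4575

0.4575


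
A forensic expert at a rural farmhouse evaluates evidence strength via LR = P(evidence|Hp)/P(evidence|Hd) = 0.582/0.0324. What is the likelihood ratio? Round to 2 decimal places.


Likelihood ratio calculation:
LR = P(E|Hp) / P(E|Hd)
LR = 0.582 / 0.0324
LR = 17.96

17.96


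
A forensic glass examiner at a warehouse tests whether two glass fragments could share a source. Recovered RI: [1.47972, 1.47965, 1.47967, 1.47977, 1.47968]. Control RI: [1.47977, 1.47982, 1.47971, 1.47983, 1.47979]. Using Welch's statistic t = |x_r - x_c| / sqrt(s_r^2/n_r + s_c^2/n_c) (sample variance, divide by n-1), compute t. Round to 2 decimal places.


Welch's t-criterion for glass RI comparison:
Recovered mean = sum / n_r = 7.39849 / 5 = 1.479698
Control mean = sum / n_c = 7.39892 / 5 = 1.479784
Recovered sample variance s_r^2 = 2.27e-09
Control sample variance s_c^2 = 2.28e-09
Welch SE (unpooled) = sqrt(s_r^2/n_r + s_c^2/n_c) = sqrt(4.54e-10 + 4.56e-10) = sqrt(9.1e-10) = 3.01662e-05
|mean_r - mean_c| = 8.6e-05
t = 8.6e-05 / 3.01662e-05 = 2.85

2.85


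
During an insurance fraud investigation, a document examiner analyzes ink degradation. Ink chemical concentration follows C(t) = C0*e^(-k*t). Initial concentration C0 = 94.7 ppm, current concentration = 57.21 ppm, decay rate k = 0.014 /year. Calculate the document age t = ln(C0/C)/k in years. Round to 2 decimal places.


Document age estimation:
C0/C = 94.7 / 57.21 = 1.655305
ln(C0/C) = 0.503985
t = 0.503985 / 0.014 = 36.00 years

36.00
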